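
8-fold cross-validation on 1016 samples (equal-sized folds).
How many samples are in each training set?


Each validation fold has 1016/8 = 127 samples. Training set = 1016 - 127 = 889.

889


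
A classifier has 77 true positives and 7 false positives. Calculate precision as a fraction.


Precision = TP / (TP + FP) = 77 / 84 = 11/12.

11/12


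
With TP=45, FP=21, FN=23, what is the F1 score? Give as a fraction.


Precision = 45/66 = 15/22. Recall = 45/68 = 45/68. F1 = 2*P*R/(P+R) = 45/67.

45/67


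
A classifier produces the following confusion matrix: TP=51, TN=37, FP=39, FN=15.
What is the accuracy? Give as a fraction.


Accuracy = (TP + TN) / (TP + TN + FP + FN) = (51 + 37) / 142 = 44/71.

44/71


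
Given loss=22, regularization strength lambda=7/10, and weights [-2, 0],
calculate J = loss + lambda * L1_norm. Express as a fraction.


L1 norm = sum(|w|) = 2. J = 22 + 7/10 * 2 = 117/5.

117/5


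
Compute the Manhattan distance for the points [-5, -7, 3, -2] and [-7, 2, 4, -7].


d = sum of absolute differences: |-5--7|=2 + |-7-2|=9 + |3-4|=1 + |-2--7|=5 = 17.

17


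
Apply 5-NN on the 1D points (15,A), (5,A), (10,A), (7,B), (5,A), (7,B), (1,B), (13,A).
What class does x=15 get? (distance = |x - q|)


Distances: |15-15|=0, |5-15|=10, |10-15|=5, |7-15|=8, |5-15|=10, |7-15|=8, |1-15|=14, |13-15|=2. 5 nearest: (15,A), (13,A), (10,A), (7,B), (7,B). Counts: {'A': 3, 'B': 2}. Majority class: A.

A


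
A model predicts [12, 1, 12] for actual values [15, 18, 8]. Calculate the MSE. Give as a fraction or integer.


MSE = (1/3) * ((15-12)^2=9 + (18-1)^2=289 + (8-12)^2=16). Sum = 314. MSE = 314/3.

314/3


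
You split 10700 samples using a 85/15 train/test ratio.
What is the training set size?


Test set = 10700 * 15% = 1605. Training set = 10700 - 1605 = 9095.

9095


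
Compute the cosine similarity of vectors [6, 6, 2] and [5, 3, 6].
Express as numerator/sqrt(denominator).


dot = 60. |a|^2 = 76, |b|^2 = 70. cos = 60/sqrt(5320).

60/sqrt(5320)


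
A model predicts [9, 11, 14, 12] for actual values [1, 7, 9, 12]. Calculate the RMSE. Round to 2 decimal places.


MSE = 26.2500. RMSE = sqrt(26.2500) = 5.12.

5.12


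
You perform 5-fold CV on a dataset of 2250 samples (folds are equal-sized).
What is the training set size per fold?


Each validation fold has 2250/5 = 450 samples. Training set = 2250 - 450 = 1800.

1800


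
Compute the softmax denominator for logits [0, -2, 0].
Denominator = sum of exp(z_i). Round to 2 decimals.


Denom = e^0=1.0000 + e^-2=0.1353 + e^0=1.0000. Sum = 2.1353, which rounds to 2.14.

2.14


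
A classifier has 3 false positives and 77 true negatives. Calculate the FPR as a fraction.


FPR = FP / (FP + TN) = 3 / 80 = 3/80.

3/80


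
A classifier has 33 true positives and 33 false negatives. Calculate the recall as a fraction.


Recall = TP / (TP + FN) = 33 / 66 = 1/2.

1/2


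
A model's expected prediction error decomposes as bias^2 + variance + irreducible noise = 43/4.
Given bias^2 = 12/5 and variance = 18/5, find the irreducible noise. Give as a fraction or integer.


Total error = bias^2 + variance + irreducible noise. So irreducible noise = 43/4 - 12/5 - 18/5 = 19/4.

19/4


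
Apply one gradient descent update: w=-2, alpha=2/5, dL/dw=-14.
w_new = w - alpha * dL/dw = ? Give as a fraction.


w_new = -2 - 2/5 * -14 = -2 - -28/5 = 18/5.

18/5


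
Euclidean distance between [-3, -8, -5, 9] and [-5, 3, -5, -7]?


d = sqrt(sum of squared differences). (-3--5)^2=4, (-8-3)^2=121, (-5--5)^2=0, (9--7)^2=256. Sum = 381.

sqrt(381)


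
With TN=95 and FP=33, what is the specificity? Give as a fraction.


Specificity = TN / (TN + FP) = 95 / 128 = 95/128.

95/128


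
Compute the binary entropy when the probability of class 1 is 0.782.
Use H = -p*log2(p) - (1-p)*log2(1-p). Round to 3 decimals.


H = -0.782*log2(0.782) - 0.218*log2(0.218) = 0.756.

0.756


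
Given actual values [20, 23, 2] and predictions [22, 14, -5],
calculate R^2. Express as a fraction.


Mean(y) = 15. SS_res = 134. SS_tot = 258. R^2 = 1 - 134/(258) = 62/129.

62/129


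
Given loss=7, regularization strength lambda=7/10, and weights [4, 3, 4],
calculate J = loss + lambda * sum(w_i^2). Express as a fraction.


L2 sq norm = sum(w^2) = 41. J = 7 + 7/10 * 41 = 357/10.

357/10


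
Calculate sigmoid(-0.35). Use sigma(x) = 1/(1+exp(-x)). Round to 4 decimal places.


sigma(-0.35) = 1/(1+e^(0.35)) = 1/(1+1.419068) = 1/2.419068 = 0.4134.

0.4134


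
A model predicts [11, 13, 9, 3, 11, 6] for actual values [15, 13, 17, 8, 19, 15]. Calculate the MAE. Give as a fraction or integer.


MAE = (1/6) * (|15-11|=4 + |13-13|=0 + |17-9|=8 + |8-3|=5 + |19-11|=8 + |15-6|=9). Sum = 34. MAE = 17/3.

17/3


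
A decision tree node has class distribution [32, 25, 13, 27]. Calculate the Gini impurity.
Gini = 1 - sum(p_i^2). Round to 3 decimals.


Total = 97. Proportions: 32/97, 25/97, 13/97, 27/97. sum(p_i^2) = 0.2707. Gini = 1 - 0.2707 = 0.7293, which rounds to 0.729.

0.729


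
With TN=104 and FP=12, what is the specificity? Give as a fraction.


Specificity = TN / (TN + FP) = 104 / 116 = 26/29.

26/29


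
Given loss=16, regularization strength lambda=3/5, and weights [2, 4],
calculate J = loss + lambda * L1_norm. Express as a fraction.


L1 norm = sum(|w|) = 6. J = 16 + 3/5 * 6 = 98/5.

98/5


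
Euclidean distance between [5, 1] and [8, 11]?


d = sqrt(sum of squared differences). (5-8)^2=9, (1-11)^2=100. Sum = 109.

sqrt(109)


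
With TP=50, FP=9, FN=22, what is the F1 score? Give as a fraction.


Precision = 50/59 = 50/59. Recall = 50/72 = 25/36. F1 = 2*P*R/(P+R) = 100/131.

100/131


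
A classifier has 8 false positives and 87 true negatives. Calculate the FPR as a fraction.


FPR = FP / (FP + TN) = 8 / 95 = 8/95.

8/95


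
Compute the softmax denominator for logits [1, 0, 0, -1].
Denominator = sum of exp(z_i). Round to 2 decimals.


Denom = e^1=2.7183 + e^0=1.0000 + e^0=1.0000 + e^-1=0.3679. Sum = 5.0862, which rounds to 5.09.

5.09


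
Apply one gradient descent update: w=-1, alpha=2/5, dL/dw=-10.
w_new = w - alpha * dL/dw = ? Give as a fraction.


w_new = -1 - 2/5 * -10 = -1 - -4 = 3.

3


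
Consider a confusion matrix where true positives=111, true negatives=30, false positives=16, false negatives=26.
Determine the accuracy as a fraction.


Accuracy = (TP + TN) / (TP + TN + FP + FN) = (111 + 30) / 183 = 47/61.

47/61


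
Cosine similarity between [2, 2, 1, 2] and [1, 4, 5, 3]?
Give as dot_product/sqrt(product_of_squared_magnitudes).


dot = 21. |a|^2 = 13, |b|^2 = 51. cos = 21/sqrt(663).

21/sqrt(663)


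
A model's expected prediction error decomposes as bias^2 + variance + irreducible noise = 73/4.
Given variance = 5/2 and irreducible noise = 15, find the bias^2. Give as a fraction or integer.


Total error = bias^2 + variance + irreducible noise. So bias^2 = 73/4 - 5/2 - 15 = 3/4.

3/4


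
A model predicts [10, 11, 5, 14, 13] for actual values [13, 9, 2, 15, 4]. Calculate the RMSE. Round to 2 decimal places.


MSE = 20.8000. RMSE = sqrt(20.8000) = 4.56.

4.56


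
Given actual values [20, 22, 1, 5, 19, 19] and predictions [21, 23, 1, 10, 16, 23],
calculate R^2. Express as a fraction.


Mean(y) = 43/3. SS_res = 52. SS_tot = 1198/3. R^2 = 1 - 52/(1198/3) = 521/599.

521/599


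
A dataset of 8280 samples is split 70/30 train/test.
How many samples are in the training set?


Test set = 8280 * 30% = 2484. Training set = 8280 - 2484 = 5796.

5796


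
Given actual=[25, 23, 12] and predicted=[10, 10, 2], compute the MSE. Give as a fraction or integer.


MSE = (1/3) * ((25-10)^2=225 + (23-10)^2=169 + (12-2)^2=100). Sum = 494. MSE = 494/3.

494/3


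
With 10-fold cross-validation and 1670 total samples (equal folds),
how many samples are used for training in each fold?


Each validation fold has 1670/10 = 167 samples. Training set = 1670 - 167 = 1503.

1503


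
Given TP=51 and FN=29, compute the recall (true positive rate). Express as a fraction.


Recall = TP / (TP + FN) = 51 / 80 = 51/80.

51/80


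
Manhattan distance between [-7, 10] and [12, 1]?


d = sum of absolute differences: |-7-12|=19 + |10-1|=9 = 28.

28


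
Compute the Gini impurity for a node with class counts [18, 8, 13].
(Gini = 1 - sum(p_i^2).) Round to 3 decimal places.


Total = 39. Proportions: 18/39, 8/39, 13/39. sum(p_i^2) = 0.3662. Gini = 1 - 0.3662 = 0.6338, which rounds to 0.634.

0.634


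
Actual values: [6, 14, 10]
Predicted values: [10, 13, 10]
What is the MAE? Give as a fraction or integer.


MAE = (1/3) * (|6-10|=4 + |14-13|=1 + |10-10|=0). Sum = 5. MAE = 5/3.

5/3


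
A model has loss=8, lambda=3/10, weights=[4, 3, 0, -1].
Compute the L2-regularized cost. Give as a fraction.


L2 sq norm = sum(w^2) = 26. J = 8 + 3/10 * 26 = 79/5.

79/5


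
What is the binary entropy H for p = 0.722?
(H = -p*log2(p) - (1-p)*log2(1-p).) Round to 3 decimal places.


H = -0.722*log2(0.722) - 0.278*log2(0.278) = 0.853.

0.853


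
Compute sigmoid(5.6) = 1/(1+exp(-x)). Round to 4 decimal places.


sigma(5.6) = 1/(1+e^(-5.6)) = 1/(1+0.003698) = 1/1.003698 = 0.9963.

0.9963


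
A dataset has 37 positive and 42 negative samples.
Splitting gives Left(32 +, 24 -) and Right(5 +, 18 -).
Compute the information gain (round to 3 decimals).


H(parent) = 0.9971. H(left) = 0.9852, H(right) = 0.7554. Weighted = (56/79)*0.9852 + (23/79)*0.7554 = 0.9183. IG = 0.9971 - 0.9183 = 0.0788, which rounds to 0.079.

0.079


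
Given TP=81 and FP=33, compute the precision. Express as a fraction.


Precision = TP / (TP + FP) = 81 / 114 = 27/38.

27/38


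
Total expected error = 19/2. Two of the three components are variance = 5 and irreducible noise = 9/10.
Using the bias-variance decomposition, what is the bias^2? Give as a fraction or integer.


Total error = bias^2 + variance + irreducible noise. So bias^2 = 19/2 - 5 - 9/10 = 18/5.

18/5


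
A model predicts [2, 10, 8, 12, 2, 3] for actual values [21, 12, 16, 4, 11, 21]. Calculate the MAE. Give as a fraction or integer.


MAE = (1/6) * (|21-2|=19 + |12-10|=2 + |16-8|=8 + |4-12|=8 + |11-2|=9 + |21-3|=18). Sum = 64. MAE = 32/3.

32/3


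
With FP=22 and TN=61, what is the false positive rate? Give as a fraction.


FPR = FP / (FP + TN) = 22 / 83 = 22/83.

22/83


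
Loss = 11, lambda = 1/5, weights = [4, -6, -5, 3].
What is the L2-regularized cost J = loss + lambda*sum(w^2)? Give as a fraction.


L2 sq norm = sum(w^2) = 86. J = 11 + 1/5 * 86 = 141/5.

141/5


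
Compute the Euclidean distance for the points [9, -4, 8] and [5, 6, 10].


d = sqrt(sum of squared differences). (9-5)^2=16, (-4-6)^2=100, (8-10)^2=4. Sum = 120.

sqrt(120)


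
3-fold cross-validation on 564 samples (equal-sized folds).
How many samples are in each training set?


Each validation fold has 564/3 = 188 samples. Training set = 564 - 188 = 376.

376


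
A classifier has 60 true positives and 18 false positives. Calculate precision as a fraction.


Precision = TP / (TP + FP) = 60 / 78 = 10/13.

10/13


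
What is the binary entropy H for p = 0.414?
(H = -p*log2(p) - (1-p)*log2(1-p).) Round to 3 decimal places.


H = -0.414*log2(0.414) - 0.586*log2(0.586) = 0.979.

0.979


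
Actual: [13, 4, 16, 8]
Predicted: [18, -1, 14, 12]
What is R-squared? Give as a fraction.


Mean(y) = 41/4. SS_res = 70. SS_tot = 339/4. R^2 = 1 - 70/(339/4) = 59/339.

59/339


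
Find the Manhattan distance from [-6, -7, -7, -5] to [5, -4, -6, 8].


d = sum of absolute differences: |-6-5|=11 + |-7--4|=3 + |-7--6|=1 + |-5-8|=13 = 28.

28


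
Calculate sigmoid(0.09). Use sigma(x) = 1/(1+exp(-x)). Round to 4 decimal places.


sigma(0.09) = 1/(1+e^(-0.09)) = 1/(1+0.913931) = 1/1.913931 = 0.5225.

0.5225


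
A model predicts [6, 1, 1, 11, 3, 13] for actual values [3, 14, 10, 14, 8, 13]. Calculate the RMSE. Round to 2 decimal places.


MSE = 48.8333. RMSE = sqrt(48.8333) = 6.99.

6.99


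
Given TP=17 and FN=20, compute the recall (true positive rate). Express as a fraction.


Recall = TP / (TP + FN) = 17 / 37 = 17/37.

17/37


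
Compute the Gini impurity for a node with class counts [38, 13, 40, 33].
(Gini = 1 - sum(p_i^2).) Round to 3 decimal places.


Total = 124. Proportions: 38/124, 13/124, 40/124, 33/124. sum(p_i^2) = 0.2798. Gini = 1 - 0.2798 = 0.7202, which rounds to 0.720.

0.720


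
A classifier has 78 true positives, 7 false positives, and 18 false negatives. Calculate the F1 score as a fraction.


Precision = 78/85 = 78/85. Recall = 78/96 = 13/16. F1 = 2*P*R/(P+R) = 156/181.

156/181


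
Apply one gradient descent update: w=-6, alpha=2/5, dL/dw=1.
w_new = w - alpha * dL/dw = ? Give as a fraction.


w_new = -6 - 2/5 * 1 = -6 - 2/5 = -32/5.

-32/5


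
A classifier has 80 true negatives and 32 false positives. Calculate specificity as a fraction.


Specificity = TN / (TN + FP) = 80 / 112 = 5/7.

5/7


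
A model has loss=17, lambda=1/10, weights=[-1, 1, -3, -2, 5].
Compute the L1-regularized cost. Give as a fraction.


L1 norm = sum(|w|) = 12. J = 17 + 1/10 * 12 = 91/5.

91/5


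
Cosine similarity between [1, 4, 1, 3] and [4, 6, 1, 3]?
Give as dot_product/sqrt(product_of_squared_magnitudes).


dot = 38. |a|^2 = 27, |b|^2 = 62. cos = 38/sqrt(1674).

38/sqrt(1674)


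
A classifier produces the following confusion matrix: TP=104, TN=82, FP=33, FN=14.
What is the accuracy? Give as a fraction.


Accuracy = (TP + TN) / (TP + TN + FP + FN) = (104 + 82) / 233 = 186/233.

186/233


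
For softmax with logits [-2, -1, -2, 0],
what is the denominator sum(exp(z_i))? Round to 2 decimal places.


Denom = e^-2=0.1353 + e^-1=0.3679 + e^-2=0.1353 + e^0=1.0000. Sum = 1.6385, which rounds to 1.64.

1.64


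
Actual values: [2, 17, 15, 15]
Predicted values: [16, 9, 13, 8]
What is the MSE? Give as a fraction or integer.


MSE = (1/4) * ((2-16)^2=196 + (17-9)^2=64 + (15-13)^2=4 + (15-8)^2=49). Sum = 313. MSE = 313/4.

313/4


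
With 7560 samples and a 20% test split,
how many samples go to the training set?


Test set = 7560 * 20% = 1512. Training set = 7560 - 1512 = 6048.

6048


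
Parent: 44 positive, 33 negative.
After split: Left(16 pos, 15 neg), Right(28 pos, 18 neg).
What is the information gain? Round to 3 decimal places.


H(parent) = 0.9852. H(left) = 0.9992, H(right) = 0.9656. Weighted = (31/77)*0.9992 + (46/77)*0.9656 = 0.9791. IG = 0.9852 - 0.9791 = 0.0061, which rounds to 0.006.

0.006


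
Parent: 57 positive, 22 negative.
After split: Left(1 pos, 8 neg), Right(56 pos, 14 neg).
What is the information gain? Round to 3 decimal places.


H(parent) = 0.8534. H(left) = 0.5033, H(right) = 0.7219. Weighted = (9/79)*0.5033 + (70/79)*0.7219 = 0.6970. IG = 0.8534 - 0.6970 = 0.1564, which rounds to 0.156.

0.156


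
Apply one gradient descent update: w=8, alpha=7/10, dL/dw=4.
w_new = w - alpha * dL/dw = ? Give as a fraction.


w_new = 8 - 7/10 * 4 = 8 - 14/5 = 26/5.

26/5


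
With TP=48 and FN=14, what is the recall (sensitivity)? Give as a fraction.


Recall = TP / (TP + FN) = 48 / 62 = 24/31.

24/31


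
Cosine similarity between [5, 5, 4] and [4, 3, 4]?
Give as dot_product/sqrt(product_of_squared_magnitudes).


dot = 51. |a|^2 = 66, |b|^2 = 41. cos = 51/sqrt(2706).

51/sqrt(2706)


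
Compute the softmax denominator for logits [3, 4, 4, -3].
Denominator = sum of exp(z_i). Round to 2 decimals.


Denom = e^3=20.0855 + e^4=54.5982 + e^4=54.5982 + e^-3=0.0498. Sum = 129.3317, which rounds to 129.33.

129.33


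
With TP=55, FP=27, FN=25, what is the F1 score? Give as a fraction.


Precision = 55/82 = 55/82. Recall = 55/80 = 11/16. F1 = 2*P*R/(P+R) = 55/81.

55/81


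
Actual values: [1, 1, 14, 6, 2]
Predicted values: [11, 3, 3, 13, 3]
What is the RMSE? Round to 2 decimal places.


MSE = 55.0000. RMSE = sqrt(55.0000) = 7.42.

7.42


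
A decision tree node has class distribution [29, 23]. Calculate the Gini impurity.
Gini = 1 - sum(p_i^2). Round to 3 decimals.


Total = 52. Proportions: 29/52, 23/52. sum(p_i^2) = 0.5067. Gini = 1 - 0.5067 = 0.4933, which rounds to 0.493.

0.493


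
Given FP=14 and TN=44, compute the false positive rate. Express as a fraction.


FPR = FP / (FP + TN) = 14 / 58 = 7/29.

7/29


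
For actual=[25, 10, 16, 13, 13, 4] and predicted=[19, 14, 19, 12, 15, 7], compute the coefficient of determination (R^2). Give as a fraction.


Mean(y) = 27/2. SS_res = 75. SS_tot = 483/2. R^2 = 1 - 75/(483/2) = 111/161.

111/161


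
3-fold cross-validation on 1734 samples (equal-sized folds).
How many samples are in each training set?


Each validation fold has 1734/3 = 578 samples. Training set = 1734 - 578 = 1156.

1156


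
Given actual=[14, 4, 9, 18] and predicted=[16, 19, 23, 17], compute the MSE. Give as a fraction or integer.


MSE = (1/4) * ((14-16)^2=4 + (4-19)^2=225 + (9-23)^2=196 + (18-17)^2=1). Sum = 426. MSE = 213/2.

213/2


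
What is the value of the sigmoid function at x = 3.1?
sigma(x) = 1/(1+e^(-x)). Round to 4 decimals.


sigma(3.1) = 1/(1+e^(-3.1)) = 1/(1+0.045049) = 1/1.045049 = 0.9569.

0.9569


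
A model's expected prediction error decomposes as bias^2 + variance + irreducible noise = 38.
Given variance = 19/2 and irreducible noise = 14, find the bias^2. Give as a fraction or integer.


Total error = bias^2 + variance + irreducible noise. So bias^2 = 38 - 19/2 - 14 = 29/2.

29/2


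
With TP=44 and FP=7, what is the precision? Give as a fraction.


Precision = TP / (TP + FP) = 44 / 51 = 44/51.

44/51


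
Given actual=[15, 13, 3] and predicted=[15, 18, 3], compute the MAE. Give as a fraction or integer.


MAE = (1/3) * (|15-15|=0 + |13-18|=5 + |3-3|=0). Sum = 5. MAE = 5/3.

5/3


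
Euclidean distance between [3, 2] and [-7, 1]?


d = sqrt(sum of squared differences). (3--7)^2=100, (2-1)^2=1. Sum = 101.

sqrt(101)


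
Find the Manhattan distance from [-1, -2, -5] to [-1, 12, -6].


d = sum of absolute differences: |-1--1|=0 + |-2-12|=14 + |-5--6|=1 = 15.

15


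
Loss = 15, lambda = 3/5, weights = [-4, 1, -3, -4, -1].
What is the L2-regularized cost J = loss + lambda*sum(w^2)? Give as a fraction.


L2 sq norm = sum(w^2) = 43. J = 15 + 3/5 * 43 = 204/5.

204/5


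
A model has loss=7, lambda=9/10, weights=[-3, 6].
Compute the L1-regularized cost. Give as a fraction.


L1 norm = sum(|w|) = 9. J = 7 + 9/10 * 9 = 151/10.

151/10


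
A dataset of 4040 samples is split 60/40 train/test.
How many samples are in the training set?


Test set = 4040 * 40% = 1616. Training set = 4040 - 1616 = 2424.

2424


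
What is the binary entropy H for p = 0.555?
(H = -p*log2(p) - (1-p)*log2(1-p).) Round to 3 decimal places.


H = -0.555*log2(0.555) - 0.445*log2(0.445) = 0.991.

0.991


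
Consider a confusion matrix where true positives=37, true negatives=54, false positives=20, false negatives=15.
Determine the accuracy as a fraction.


Accuracy = (TP + TN) / (TP + TN + FP + FN) = (37 + 54) / 126 = 13/18.

13/18


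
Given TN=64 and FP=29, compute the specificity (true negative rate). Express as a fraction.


Specificity = TN / (TN + FP) = 64 / 93 = 64/93.

64/93


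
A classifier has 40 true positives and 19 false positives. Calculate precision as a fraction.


Precision = TP / (TP + FP) = 40 / 59 = 40/59.

40/59


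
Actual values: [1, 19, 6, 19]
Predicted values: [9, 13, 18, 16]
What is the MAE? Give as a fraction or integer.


MAE = (1/4) * (|1-9|=8 + |19-13|=6 + |6-18|=12 + |19-16|=3). Sum = 29. MAE = 29/4.

29/4


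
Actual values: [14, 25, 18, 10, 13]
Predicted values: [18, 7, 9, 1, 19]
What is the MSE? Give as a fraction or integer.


MSE = (1/5) * ((14-18)^2=16 + (25-7)^2=324 + (18-9)^2=81 + (10-1)^2=81 + (13-19)^2=36). Sum = 538. MSE = 538/5.

538/5


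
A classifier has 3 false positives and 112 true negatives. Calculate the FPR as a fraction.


FPR = FP / (FP + TN) = 3 / 115 = 3/115.

3/115


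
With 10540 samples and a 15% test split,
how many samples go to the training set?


Test set = 10540 * 15% = 1581. Training set = 10540 - 1581 = 8959.

8959


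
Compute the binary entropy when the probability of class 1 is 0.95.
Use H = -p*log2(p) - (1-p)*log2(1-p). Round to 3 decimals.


H = -0.95*log2(0.95) - 0.05*log2(0.05) = 0.286.

0.286


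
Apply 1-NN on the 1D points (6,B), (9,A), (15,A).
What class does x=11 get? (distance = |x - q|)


Distances: |6-11|=5, |9-11|=2, |15-11|=4. 1 nearest: (9,A). Counts: {'A': 1}. Majority class: A.

A


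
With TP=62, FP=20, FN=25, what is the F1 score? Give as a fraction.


Precision = 62/82 = 31/41. Recall = 62/87 = 62/87. F1 = 2*P*R/(P+R) = 124/169.

124/169


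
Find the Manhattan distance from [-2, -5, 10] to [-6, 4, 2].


d = sum of absolute differences: |-2--6|=4 + |-5-4|=9 + |10-2|=8 = 21.

21


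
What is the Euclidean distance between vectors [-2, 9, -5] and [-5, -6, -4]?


d = sqrt(sum of squared differences). (-2--5)^2=9, (9--6)^2=225, (-5--4)^2=1. Sum = 235.

sqrt(235)


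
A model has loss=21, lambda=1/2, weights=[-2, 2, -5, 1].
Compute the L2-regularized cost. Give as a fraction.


L2 sq norm = sum(w^2) = 34. J = 21 + 1/2 * 34 = 38.

38


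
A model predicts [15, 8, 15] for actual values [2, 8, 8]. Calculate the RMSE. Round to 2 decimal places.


MSE = 72.6667. RMSE = sqrt(72.6667) = 8.52.

8.52


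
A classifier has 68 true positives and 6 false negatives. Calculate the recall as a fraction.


Recall = TP / (TP + FN) = 68 / 74 = 34/37.

34/37


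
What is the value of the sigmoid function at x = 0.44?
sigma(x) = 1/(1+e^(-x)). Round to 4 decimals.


sigma(0.44) = 1/(1+e^(-0.44)) = 1/(1+0.644036) = 1/1.644036 = 0.6083.

0.6083


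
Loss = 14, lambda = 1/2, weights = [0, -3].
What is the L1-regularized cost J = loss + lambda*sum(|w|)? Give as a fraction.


L1 norm = sum(|w|) = 3. J = 14 + 1/2 * 3 = 31/2.

31/2


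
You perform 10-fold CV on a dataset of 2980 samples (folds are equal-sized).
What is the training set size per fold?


Each validation fold has 2980/10 = 298 samples. Training set = 2980 - 298 = 2682.

2682


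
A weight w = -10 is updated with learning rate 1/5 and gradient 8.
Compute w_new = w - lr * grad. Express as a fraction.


w_new = -10 - 1/5 * 8 = -10 - 8/5 = -58/5.

-58/5


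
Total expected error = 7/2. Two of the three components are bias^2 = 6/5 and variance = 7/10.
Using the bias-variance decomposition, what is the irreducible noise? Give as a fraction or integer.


Total error = bias^2 + variance + irreducible noise. So irreducible noise = 7/2 - 6/5 - 7/10 = 8/5.

8/5


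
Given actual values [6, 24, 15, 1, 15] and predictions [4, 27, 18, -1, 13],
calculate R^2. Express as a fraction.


Mean(y) = 61/5. SS_res = 30. SS_tot = 1594/5. R^2 = 1 - 30/(1594/5) = 722/797.

722/797


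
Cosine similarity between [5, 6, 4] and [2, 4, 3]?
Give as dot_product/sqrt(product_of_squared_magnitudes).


dot = 46. |a|^2 = 77, |b|^2 = 29. cos = 46/sqrt(2233).

46/sqrt(2233)


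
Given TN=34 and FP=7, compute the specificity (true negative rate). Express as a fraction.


Specificity = TN / (TN + FP) = 34 / 41 = 34/41.

34/41


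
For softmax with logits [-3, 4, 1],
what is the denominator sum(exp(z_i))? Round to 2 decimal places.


Denom = e^-3=0.0498 + e^4=54.5982 + e^1=2.7183. Sum = 57.3663, which rounds to 57.37.

57.37


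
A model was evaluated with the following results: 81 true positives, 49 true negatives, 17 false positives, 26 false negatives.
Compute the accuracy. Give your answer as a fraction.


Accuracy = (TP + TN) / (TP + TN + FP + FN) = (81 + 49) / 173 = 130/173.

130/173


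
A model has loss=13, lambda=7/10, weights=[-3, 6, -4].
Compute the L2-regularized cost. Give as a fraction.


L2 sq norm = sum(w^2) = 61. J = 13 + 7/10 * 61 = 557/10.

557/10


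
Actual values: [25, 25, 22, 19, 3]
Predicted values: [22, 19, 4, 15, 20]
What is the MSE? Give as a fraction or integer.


MSE = (1/5) * ((25-22)^2=9 + (25-19)^2=36 + (22-4)^2=324 + (19-15)^2=16 + (3-20)^2=289). Sum = 674. MSE = 674/5.

674/5


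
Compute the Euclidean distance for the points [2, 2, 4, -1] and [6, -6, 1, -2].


d = sqrt(sum of squared differences). (2-6)^2=16, (2--6)^2=64, (4-1)^2=9, (-1--2)^2=1. Sum = 90.

sqrt(90)


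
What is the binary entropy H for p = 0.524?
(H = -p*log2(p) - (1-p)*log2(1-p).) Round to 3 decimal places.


H = -0.524*log2(0.524) - 0.476*log2(0.476) = 0.998.

0.998


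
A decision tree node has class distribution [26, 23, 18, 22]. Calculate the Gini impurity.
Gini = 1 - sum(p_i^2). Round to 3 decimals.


Total = 89. Proportions: 26/89, 23/89, 18/89, 22/89. sum(p_i^2) = 0.2541. Gini = 1 - 0.2541 = 0.7459, which rounds to 0.746.

0.746


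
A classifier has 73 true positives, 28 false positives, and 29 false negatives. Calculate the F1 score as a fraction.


Precision = 73/101 = 73/101. Recall = 73/102 = 73/102. F1 = 2*P*R/(P+R) = 146/203.

146/203


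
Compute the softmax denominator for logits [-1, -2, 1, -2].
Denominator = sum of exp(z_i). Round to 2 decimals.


Denom = e^-1=0.3679 + e^-2=0.1353 + e^1=2.7183 + e^-2=0.1353. Sum = 3.3568, which rounds to 3.36.

3.36


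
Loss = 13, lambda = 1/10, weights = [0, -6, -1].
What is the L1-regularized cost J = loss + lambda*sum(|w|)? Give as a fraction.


L1 norm = sum(|w|) = 7. J = 13 + 1/10 * 7 = 137/10.

137/10


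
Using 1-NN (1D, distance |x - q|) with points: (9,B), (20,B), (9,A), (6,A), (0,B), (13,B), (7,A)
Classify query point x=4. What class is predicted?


Distances: |9-4|=5, |20-4|=16, |9-4|=5, |6-4|=2, |0-4|=4, |13-4|=9, |7-4|=3. 1 nearest: (6,A). Counts: {'A': 1}. Majority class: A.

A


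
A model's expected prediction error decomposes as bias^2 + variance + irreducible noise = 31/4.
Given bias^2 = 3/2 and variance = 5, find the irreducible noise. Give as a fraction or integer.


Total error = bias^2 + variance + irreducible noise. So irreducible noise = 31/4 - 3/2 - 5 = 5/4.

5/4


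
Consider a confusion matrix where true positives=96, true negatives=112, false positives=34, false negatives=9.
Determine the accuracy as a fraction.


Accuracy = (TP + TN) / (TP + TN + FP + FN) = (96 + 112) / 251 = 208/251.

208/251


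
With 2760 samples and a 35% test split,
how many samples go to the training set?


Test set = 2760 * 35% = 966. Training set = 2760 - 966 = 1794.

1794


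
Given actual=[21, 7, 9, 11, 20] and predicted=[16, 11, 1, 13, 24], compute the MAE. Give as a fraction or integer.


MAE = (1/5) * (|21-16|=5 + |7-11|=4 + |9-1|=8 + |11-13|=2 + |20-24|=4). Sum = 23. MAE = 23/5.

23/5


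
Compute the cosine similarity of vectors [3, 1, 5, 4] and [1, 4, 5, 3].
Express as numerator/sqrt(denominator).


dot = 44. |a|^2 = 51, |b|^2 = 51. cos = 44/sqrt(2601).

44/sqrt(2601)


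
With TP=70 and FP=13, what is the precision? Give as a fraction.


Precision = TP / (TP + FP) = 70 / 83 = 70/83.

70/83


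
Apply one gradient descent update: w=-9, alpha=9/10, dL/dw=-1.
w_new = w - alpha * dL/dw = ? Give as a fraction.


w_new = -9 - 9/10 * -1 = -9 - -9/10 = -81/10.

-81/10


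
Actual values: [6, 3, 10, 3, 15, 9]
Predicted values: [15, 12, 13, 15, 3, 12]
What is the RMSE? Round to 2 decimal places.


MSE = 78.0000. RMSE = sqrt(78.0000) = 8.83.

8.83


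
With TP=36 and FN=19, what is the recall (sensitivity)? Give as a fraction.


Recall = TP / (TP + FN) = 36 / 55 = 36/55.

36/55


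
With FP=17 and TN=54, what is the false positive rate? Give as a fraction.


FPR = FP / (FP + TN) = 17 / 71 = 17/71.

17/71


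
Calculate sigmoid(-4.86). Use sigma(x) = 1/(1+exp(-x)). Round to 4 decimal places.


sigma(-4.86) = 1/(1+e^(4.86)) = 1/(1+129.024202) = 1/130.024202 = 0.0077.

0.0077


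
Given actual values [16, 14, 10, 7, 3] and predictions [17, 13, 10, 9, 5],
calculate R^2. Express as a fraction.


Mean(y) = 10. SS_res = 10. SS_tot = 110. R^2 = 1 - 10/(110) = 10/11.

10/11


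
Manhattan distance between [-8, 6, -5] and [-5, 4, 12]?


d = sum of absolute differences: |-8--5|=3 + |6-4|=2 + |-5-12|=17 = 22.

22


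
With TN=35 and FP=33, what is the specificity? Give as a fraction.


Specificity = TN / (TN + FP) = 35 / 68 = 35/68.

35/68


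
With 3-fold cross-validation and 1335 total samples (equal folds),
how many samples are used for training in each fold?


Each validation fold has 1335/3 = 445 samples. Training set = 1335 - 445 = 890.

890


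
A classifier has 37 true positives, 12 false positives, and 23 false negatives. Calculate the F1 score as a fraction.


Precision = 37/49 = 37/49. Recall = 37/60 = 37/60. F1 = 2*P*R/(P+R) = 74/109.

74/109


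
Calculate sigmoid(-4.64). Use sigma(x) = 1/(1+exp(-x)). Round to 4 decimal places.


sigma(-4.64) = 1/(1+e^(4.64)) = 1/(1+103.544348) = 1/104.544348 = 0.0096.

0.0096


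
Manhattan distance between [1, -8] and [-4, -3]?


d = sum of absolute differences: |1--4|=5 + |-8--3|=5 = 10.

10


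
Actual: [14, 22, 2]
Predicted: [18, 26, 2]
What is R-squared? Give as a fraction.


Mean(y) = 38/3. SS_res = 32. SS_tot = 608/3. R^2 = 1 - 32/(608/3) = 16/19.

16/19


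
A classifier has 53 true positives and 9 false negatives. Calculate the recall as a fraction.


Recall = TP / (TP + FN) = 53 / 62 = 53/62.

53/62


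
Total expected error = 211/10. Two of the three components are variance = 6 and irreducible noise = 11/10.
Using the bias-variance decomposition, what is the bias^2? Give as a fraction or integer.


Total error = bias^2 + variance + irreducible noise. So bias^2 = 211/10 - 6 - 11/10 = 14.

14


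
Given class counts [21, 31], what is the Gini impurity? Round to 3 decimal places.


Total = 52. Proportions: 21/52, 31/52. sum(p_i^2) = 0.5185. Gini = 1 - 0.5185 = 0.4815, which rounds to 0.482.

0.482


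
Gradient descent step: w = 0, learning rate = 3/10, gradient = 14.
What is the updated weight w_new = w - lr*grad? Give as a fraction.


w_new = 0 - 3/10 * 14 = 0 - 21/5 = -21/5.

-21/5


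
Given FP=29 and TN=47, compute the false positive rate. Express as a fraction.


FPR = FP / (FP + TN) = 29 / 76 = 29/76.

29/76


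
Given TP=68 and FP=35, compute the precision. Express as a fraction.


Precision = TP / (TP + FP) = 68 / 103 = 68/103.

68/103


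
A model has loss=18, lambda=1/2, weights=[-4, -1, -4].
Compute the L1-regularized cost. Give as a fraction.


L1 norm = sum(|w|) = 9. J = 18 + 1/2 * 9 = 45/2.

45/2


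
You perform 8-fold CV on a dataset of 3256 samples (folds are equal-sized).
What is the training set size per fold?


Each validation fold has 3256/8 = 407 samples. Training set = 3256 - 407 = 2849.

2849


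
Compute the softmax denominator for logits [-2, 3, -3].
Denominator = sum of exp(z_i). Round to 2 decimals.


Denom = e^-2=0.1353 + e^3=20.0855 + e^-3=0.0498. Sum = 20.2706, which rounds to 20.27.

20.27


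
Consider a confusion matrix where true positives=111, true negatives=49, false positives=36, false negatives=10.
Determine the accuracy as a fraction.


Accuracy = (TP + TN) / (TP + TN + FP + FN) = (111 + 49) / 206 = 80/103.

80/103


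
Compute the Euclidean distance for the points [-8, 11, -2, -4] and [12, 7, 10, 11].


d = sqrt(sum of squared differences). (-8-12)^2=400, (11-7)^2=16, (-2-10)^2=144, (-4-11)^2=225. Sum = 785.

sqrt(785)


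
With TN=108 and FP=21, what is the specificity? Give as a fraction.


Specificity = TN / (TN + FP) = 108 / 129 = 36/43.

36/43


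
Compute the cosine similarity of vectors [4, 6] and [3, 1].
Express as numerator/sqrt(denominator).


dot = 18. |a|^2 = 52, |b|^2 = 10. cos = 18/sqrt(520).

18/sqrt(520)


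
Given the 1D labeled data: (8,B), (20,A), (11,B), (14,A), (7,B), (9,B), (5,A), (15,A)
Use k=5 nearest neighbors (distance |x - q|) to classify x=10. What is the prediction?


Distances: |8-10|=2, |20-10|=10, |11-10|=1, |14-10|=4, |7-10|=3, |9-10|=1, |5-10|=5, |15-10|=5. 5 nearest: (11,B), (9,B), (8,B), (7,B), (14,A). Counts: {'B': 4, 'A': 1}. Majority class: B.

B


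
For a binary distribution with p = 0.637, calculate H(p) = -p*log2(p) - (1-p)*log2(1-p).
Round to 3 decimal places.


H = -0.637*log2(0.637) - 0.363*log2(0.363) = 0.945.

0.945


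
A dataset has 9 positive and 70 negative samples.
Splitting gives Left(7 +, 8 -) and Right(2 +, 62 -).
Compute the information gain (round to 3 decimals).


H(parent) = 0.5116. H(left) = 0.9968, H(right) = 0.2006. Weighted = (15/79)*0.9968 + (64/79)*0.2006 = 0.3518. IG = 0.5116 - 0.3518 = 0.1598, which rounds to 0.160.

0.160


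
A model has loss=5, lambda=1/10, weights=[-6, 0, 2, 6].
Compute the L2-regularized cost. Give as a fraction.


L2 sq norm = sum(w^2) = 76. J = 5 + 1/10 * 76 = 63/5.

63/5


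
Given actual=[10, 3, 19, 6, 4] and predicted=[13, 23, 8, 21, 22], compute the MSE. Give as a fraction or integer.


MSE = (1/5) * ((10-13)^2=9 + (3-23)^2=400 + (19-8)^2=121 + (6-21)^2=225 + (4-22)^2=324). Sum = 1079. MSE = 1079/5.

1079/5


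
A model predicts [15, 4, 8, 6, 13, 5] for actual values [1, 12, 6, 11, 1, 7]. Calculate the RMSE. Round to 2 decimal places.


MSE = 72.8333. RMSE = sqrt(72.8333) = 8.53.

8.53


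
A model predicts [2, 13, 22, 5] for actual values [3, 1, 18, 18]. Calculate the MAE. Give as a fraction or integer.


MAE = (1/4) * (|3-2|=1 + |1-13|=12 + |18-22|=4 + |18-5|=13). Sum = 30. MAE = 15/2.

15/2


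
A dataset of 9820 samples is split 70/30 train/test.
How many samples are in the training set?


Test set = 9820 * 30% = 2946. Training set = 9820 - 2946 = 6874.

6874


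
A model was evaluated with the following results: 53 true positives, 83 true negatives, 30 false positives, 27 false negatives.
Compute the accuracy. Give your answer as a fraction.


Accuracy = (TP + TN) / (TP + TN + FP + FN) = (53 + 83) / 193 = 136/193.

136/193


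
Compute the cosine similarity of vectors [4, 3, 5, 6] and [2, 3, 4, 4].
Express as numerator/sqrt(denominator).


dot = 61. |a|^2 = 86, |b|^2 = 45. cos = 61/sqrt(3870).

61/sqrt(3870)


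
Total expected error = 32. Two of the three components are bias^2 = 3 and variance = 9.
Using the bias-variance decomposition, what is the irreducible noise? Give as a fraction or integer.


Total error = bias^2 + variance + irreducible noise. So irreducible noise = 32 - 3 - 9 = 20.

20


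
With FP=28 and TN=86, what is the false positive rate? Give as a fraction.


FPR = FP / (FP + TN) = 28 / 114 = 14/57.

14/57


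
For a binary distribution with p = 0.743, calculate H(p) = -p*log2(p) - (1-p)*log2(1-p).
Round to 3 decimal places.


H = -0.743*log2(0.743) - 0.257*log2(0.257) = 0.822.

0.822


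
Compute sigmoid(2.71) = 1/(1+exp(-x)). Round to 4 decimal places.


sigma(2.71) = 1/(1+e^(-2.71)) = 1/(1+0.066537) = 1/1.066537 = 0.9376.

0.9376


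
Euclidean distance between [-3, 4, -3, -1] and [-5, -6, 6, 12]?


d = sqrt(sum of squared differences). (-3--5)^2=4, (4--6)^2=100, (-3-6)^2=81, (-1-12)^2=169. Sum = 354.

sqrt(354)


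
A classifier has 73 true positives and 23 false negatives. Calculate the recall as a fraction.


Recall = TP / (TP + FN) = 73 / 96 = 73/96.

73/96


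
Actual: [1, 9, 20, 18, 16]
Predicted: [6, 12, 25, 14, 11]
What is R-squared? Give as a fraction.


Mean(y) = 64/5. SS_res = 100. SS_tot = 1214/5. R^2 = 1 - 100/(1214/5) = 357/607.

357/607


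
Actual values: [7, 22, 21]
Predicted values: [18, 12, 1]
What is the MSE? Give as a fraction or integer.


MSE = (1/3) * ((7-18)^2=121 + (22-12)^2=100 + (21-1)^2=400). Sum = 621. MSE = 207.

207


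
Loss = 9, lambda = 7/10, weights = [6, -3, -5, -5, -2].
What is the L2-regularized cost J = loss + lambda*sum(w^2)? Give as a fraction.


L2 sq norm = sum(w^2) = 99. J = 9 + 7/10 * 99 = 783/10.

783/10


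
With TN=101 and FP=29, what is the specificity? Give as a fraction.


Specificity = TN / (TN + FP) = 101 / 130 = 101/130.

101/130


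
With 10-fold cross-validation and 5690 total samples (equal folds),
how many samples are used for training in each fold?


Each validation fold has 5690/10 = 569 samples. Training set = 5690 - 569 = 5121.

5121


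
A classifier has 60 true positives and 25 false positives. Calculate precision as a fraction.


Precision = TP / (TP + FP) = 60 / 85 = 12/17.

12/17


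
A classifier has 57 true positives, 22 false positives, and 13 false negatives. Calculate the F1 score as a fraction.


Precision = 57/79 = 57/79. Recall = 57/70 = 57/70. F1 = 2*P*R/(P+R) = 114/149.

114/149


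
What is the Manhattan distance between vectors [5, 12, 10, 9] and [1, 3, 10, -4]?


d = sum of absolute differences: |5-1|=4 + |12-3|=9 + |10-10|=0 + |9--4|=13 = 26.

26


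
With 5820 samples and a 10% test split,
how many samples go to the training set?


Test set = 5820 * 10% = 582. Training set = 5820 - 582 = 5238.

5238


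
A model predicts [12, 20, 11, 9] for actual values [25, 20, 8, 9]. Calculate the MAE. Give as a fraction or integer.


MAE = (1/4) * (|25-12|=13 + |20-20|=0 + |8-11|=3 + |9-9|=0). Sum = 16. MAE = 4.

4


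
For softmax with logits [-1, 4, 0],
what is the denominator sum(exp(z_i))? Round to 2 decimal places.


Denom = e^-1=0.3679 + e^4=54.5982 + e^0=1.0000. Sum = 55.9661, which rounds to 55.97.

55.97


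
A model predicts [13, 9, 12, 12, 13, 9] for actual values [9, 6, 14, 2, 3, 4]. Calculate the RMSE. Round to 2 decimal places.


MSE = 42.3333. RMSE = sqrt(42.3333) = 6.51.

6.51


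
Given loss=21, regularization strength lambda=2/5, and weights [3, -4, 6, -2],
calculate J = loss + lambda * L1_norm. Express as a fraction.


L1 norm = sum(|w|) = 15. J = 21 + 2/5 * 15 = 27.

27


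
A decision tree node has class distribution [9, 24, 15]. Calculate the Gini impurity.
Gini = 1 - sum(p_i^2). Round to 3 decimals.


Total = 48. Proportions: 9/48, 24/48, 15/48. sum(p_i^2) = 0.3828. Gini = 1 - 0.3828 = 0.6172, which rounds to 0.617.

0.617


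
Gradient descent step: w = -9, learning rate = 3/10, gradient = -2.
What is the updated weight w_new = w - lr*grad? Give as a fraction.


w_new = -9 - 3/10 * -2 = -9 - -3/5 = -42/5.

-42/5


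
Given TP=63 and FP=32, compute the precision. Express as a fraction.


Precision = TP / (TP + FP) = 63 / 95 = 63/95.

63/95


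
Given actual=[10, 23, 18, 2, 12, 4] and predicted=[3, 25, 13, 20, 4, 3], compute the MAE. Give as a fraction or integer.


MAE = (1/6) * (|10-3|=7 + |23-25|=2 + |18-13|=5 + |2-20|=18 + |12-4|=8 + |4-3|=1). Sum = 41. MAE = 41/6.

41/6


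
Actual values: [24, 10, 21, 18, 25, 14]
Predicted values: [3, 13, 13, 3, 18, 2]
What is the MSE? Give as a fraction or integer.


MSE = (1/6) * ((24-3)^2=441 + (10-13)^2=9 + (21-13)^2=64 + (18-3)^2=225 + (25-18)^2=49 + (14-2)^2=144). Sum = 932. MSE = 466/3.

466/3


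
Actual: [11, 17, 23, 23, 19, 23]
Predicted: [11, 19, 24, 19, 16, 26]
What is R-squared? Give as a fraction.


Mean(y) = 58/3. SS_res = 39. SS_tot = 346/3. R^2 = 1 - 39/(346/3) = 229/346.

229/346


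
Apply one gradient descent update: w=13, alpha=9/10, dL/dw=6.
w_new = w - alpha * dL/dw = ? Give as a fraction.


w_new = 13 - 9/10 * 6 = 13 - 27/5 = 38/5.

38/5


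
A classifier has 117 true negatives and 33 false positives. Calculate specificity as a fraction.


Specificity = TN / (TN + FP) = 117 / 150 = 39/50.

39/50
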